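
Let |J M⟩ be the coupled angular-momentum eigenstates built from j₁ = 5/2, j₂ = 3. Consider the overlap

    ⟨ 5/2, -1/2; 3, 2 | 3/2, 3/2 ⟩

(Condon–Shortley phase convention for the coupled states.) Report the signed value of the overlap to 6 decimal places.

√[4·4!1!2!/8! · 2!3!5!1!3!0!] = √(288/7)
  +(−1)^3/∏(3,1,0,2,1,0)! = -1/12  (running -1/12)
⟨..|..⟩ = √(288/7)·(-1/12) = -0.534522

−√(2/7) ≈ -0.534522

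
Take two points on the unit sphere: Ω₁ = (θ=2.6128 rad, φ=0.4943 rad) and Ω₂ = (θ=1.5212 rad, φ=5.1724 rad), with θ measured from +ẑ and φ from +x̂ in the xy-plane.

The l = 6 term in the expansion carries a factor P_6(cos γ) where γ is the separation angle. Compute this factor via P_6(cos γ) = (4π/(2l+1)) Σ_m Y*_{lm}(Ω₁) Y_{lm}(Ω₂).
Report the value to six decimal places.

Expand P_6 via completeness: Σ_{m} conj(Y_{6,m}) at Ω₁ times Y_{6,m} at Ω₂ —
  m=-6: Y*=-0.007842+0.001393i  Y=+0.445051+0.178547i  product -0.003739-0.000780i
  m=-5: Y*=+0.037007-0.029325i  Y=+0.061484-0.054941i  product +0.000664-0.003836i
  m=-4: Y*=-0.065782+0.152853i  Y=+0.091887+0.332986i  product -0.056942-0.007859i
  m=-3: Y*=-0.032966-0.374091i  Y=+0.093918+0.018137i  product +0.003689-0.035732i
  m=-2: Y*=+0.269880+0.409957i  Y=-0.188154+0.247107i  product -0.152082-0.010446i
  m=-1: Y*=-0.154053-0.083023i  Y=+0.044616+0.090048i  product +0.000603-0.017576i
  m=+0: Y*=-0.386557-0.000000i  Y=-0.301562+0.000000i  product +0.116571+0.000000i
  m=+1: Y*=+0.154053-0.083023i  Y=-0.044616+0.090048i  product +0.000603+0.017576i
  m=+2: Y*=+0.269880-0.409957i  Y=-0.188154-0.247107i  product -0.152082+0.010446i
  m=+3: Y*=+0.032966-0.374091i  Y=-0.093918+0.018137i  product +0.003689+0.035732i
  m=+4: Y*=-0.065782-0.152853i  Y=+0.091887-0.332986i  product -0.056942+0.007859i
  m=+5: Y*=-0.037007-0.029325i  Y=-0.061484-0.054941i  product +0.000664+0.003836i
  m=+6: Y*=-0.007842-0.001393i  Y=+0.445051-0.178547i  product -0.003739+0.000780i
Σ over m = -0.299044-0.000000i; ×(4π/13) → -0.289069-0.000000i. Real part: -0.289069

-0.289069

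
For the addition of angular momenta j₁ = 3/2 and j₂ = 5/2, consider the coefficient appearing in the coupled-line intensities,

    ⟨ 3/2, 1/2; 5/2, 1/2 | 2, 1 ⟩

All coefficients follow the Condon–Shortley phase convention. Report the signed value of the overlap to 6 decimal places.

−√(25/84) ≈ -0.545545

√[5·2!1!3!/7! · 2!1!3!2!3!1!] = √(12/7)
  +(−1)^0/∏(0,2,1,3,0,0)! = 1/12  (running 1/12)
  +(−1)^1/∏(1,1,0,2,1,1)! = -1/2  (running -5/12)
⟨..|..⟩ = √(12/7)·(-5/12) = -0.545545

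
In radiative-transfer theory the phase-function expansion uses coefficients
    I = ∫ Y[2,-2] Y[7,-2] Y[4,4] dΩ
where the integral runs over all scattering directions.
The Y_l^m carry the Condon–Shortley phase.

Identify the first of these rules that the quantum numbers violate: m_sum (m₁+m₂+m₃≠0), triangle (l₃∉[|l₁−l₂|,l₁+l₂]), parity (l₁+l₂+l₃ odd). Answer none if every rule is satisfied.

Σmᵢ = 0  ✓
l₃∈[|l₁−l₂|,l₁+l₂]=[5,9] required, l₃=4 fails  ✗
Σlᵢ = 13 ⇒ odd

triangle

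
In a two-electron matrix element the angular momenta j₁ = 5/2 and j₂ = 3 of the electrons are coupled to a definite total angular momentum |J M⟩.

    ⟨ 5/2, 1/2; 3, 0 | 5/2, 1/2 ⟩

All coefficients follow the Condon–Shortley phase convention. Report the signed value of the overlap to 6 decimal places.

j₁+j₂−J=3  J+j₁−j₂=2  J−j₁+j₂=3  j₁+j₂+J+1=9
(j₁±m₁, j₂±m₂, J±M) = (3,2,3,3,3,2)
P² = 216/35
sum k=0..2:
  [0] +1/72 = 1/72
  [1] −1/4 = -1/4
  [2] +1/8 = 1/8
S = -1/9
C² = P²·S² = 8/105 ; C = -0.276026

-0.276026  (= −√(8/105))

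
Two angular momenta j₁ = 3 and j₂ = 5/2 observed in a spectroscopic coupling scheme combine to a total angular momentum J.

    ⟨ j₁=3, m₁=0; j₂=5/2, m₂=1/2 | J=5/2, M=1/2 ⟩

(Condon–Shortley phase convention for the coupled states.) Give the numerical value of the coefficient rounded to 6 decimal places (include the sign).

triangle: 3!·3!·2!/9! = 72/362880
(j±m)!: 3!·3!·3!·2!·3!·2! = 5184
prefactor² = (2J+1)·Δ·N² = 216/35
  k=1: −1/(1!·2!·2!·2!·1!·0!) = -1/8
  k=2: +1/(2!·1!·1!·1!·2!·1!) = 1/4
  k=3: −1/(3!·0!·0!·0!·3!·2!) = -1/72
Σ = 1/9  ⇒  CG² = 216/35·(1/9)² = 8/105
CG = +√(8/105) = +0.276026

+0.276026  (= +√(8/105))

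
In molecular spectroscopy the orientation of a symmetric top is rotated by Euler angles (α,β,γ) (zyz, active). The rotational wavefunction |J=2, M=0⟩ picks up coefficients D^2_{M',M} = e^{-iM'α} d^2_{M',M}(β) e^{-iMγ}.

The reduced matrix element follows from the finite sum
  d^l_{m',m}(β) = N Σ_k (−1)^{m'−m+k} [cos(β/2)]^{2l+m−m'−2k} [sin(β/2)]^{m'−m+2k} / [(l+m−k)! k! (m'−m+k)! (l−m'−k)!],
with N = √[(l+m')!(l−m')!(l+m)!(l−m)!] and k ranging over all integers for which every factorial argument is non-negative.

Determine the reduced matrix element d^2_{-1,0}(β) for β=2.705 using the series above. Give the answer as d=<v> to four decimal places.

d=-0.4693

d^2_{-1,0}(β=2.7050) via the finite sum:
c=cos(2.705000/2)=0.216567, s=sin(2.705000/2)=0.976268; N=√[1·6·2·2]=4.898979
The bounds max(0,m−m')=1 and min(l+m,l−m')=2 give 2 terms
  k=1: (−1)^0·4.8990/(2)·0.2166^3·0.9763^1 = +0.024290
  k=2: (−1)^1·4.8990/(2)·0.2166^1·0.9763^3 = -0.493599
d^2_{-1,0}(2.7050) = +0.024290 -0.493599 = -0.469309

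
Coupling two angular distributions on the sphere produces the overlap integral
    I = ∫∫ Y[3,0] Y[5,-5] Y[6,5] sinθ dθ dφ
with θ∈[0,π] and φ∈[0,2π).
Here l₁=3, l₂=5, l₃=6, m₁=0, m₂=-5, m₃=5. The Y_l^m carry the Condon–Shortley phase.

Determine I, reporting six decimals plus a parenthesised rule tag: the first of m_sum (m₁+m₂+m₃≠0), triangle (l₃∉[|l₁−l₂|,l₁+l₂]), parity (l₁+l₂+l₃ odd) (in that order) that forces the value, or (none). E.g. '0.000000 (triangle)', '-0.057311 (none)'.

0.207001 (none)

Checks pass: Σm=0; 14 even; l₃=6∈[2,8].
(2·3+1)(2·5+1)(2·6+1) = 1001
Δ: 2! 4! 8! / 15! → 1/675675
sum: t=0:+1/8640 t=1:−1/2304 t=2:+1/8640 = -7/34560
3j²(3 5 6; 0 0 0) = Δ·Π!·Σ² = 7/429  (sign -1)
sum: t=0:+1/483840 = 1/483840
3j²(3 5 6; 0 -5 5) = Δ·Π!·Σ² = 3/91  (sign -1)
combine: 4πI² = 1001·7/429·3/91 = 7/13
take √, sign +1: I = 0.20700098
No selection rule forces the value: the integral is nonzero (none).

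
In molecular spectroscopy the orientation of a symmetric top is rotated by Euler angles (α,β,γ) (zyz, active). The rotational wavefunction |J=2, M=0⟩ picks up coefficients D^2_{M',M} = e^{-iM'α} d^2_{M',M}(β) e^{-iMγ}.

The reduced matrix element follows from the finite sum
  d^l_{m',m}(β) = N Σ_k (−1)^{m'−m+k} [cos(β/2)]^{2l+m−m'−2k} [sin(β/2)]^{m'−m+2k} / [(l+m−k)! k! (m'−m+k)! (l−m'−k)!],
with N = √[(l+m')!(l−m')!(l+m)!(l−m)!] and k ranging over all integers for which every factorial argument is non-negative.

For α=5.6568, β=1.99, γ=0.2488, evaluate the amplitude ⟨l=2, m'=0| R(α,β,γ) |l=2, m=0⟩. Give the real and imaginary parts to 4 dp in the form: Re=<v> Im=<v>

First d^2_{0,0}(β=1.9900), then the phase factors e^{-i(0)α} and e^{-i(0)γ}:
c=cos(1.990000/2)=0.544503, s=sin(1.990000/2)=0.838759; N=√[2·2·2·2]=4.000000
The bounds max(0,m−m')=0 and min(l+m,l−m')=2 give 3 terms
  k=0: (−1)^0·4.0000/(4)·0.5445^4·0.8388^0 = +0.087902
  k=1: (−1)^1·4.0000/(1)·0.5445^2·0.8388^2 = -0.834324
  k=2: (−1)^2·4.0000/(4)·0.5445^0·0.8388^4 = +0.494936
d^2_{0,0}(1.9900) = +0.087902 -0.834324 +0.494936 = -0.251486
D = (+1.000000+0.000000i)·(-0.251486)·(+1.000000+0.000000i) = -0.251486+0.000000i

Re=-0.2515 Im=0.0000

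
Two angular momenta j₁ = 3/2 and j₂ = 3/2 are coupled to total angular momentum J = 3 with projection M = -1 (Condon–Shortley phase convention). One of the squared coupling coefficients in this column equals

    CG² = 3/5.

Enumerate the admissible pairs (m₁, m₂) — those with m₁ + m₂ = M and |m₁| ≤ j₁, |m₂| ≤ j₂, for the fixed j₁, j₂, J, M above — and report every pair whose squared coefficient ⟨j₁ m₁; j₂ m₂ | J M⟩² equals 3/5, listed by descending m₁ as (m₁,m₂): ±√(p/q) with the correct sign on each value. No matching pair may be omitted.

(-1/2,-1/2): +√(3/5)

Admissible pairs with m₁+m₂ = M = -1: (-3/2,1/2), (-1/2,-1/2), (1/2,-3/2)
  (m₁,m₂)=(1/2,-3/2): CG² = 1/5, CG = +√(1/5)
  (m₁,m₂)=(-1/2,-1/2): CG² = 3/5, CG = +√(3/5)   ← matches the target
  (m₁,m₂)=(-3/2,1/2): CG² = 1/5, CG = +√(1/5)
Pairs with CG² = 3/5: (-1/2,-1/2): +√(3/5)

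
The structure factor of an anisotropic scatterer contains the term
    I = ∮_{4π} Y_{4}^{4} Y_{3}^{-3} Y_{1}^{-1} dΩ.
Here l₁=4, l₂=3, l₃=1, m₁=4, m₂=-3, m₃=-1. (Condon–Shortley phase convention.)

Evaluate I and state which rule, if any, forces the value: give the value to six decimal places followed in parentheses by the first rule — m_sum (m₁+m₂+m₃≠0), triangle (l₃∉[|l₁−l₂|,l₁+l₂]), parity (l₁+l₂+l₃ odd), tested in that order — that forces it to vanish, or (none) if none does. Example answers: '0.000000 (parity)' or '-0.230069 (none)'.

m-sum 0 ✓  L=8 even ✓  1≤1≤7 ✓
Π(2lᵢ+1) = 9×7×3 = 189
triangle coeff Δ(4,3,1) = 1/252
Σ_t [3,3]: t=3:−1/36 = -1/36
(3j)²=4/63 [(4 3 1; 0 0 0)], sign=+1
Σ_t [0,0]: t=0:+1/1440 = 1/1440
(3j)²=1/9 [(4 3 1; 4 -3 -1)], sign=+1
⇒ 4πI² = 4/3
I = (+1)√(4/3/(4π)) = 0.32573501
No selection rule forces the value: the integral is nonzero (none).

0.325735 (none)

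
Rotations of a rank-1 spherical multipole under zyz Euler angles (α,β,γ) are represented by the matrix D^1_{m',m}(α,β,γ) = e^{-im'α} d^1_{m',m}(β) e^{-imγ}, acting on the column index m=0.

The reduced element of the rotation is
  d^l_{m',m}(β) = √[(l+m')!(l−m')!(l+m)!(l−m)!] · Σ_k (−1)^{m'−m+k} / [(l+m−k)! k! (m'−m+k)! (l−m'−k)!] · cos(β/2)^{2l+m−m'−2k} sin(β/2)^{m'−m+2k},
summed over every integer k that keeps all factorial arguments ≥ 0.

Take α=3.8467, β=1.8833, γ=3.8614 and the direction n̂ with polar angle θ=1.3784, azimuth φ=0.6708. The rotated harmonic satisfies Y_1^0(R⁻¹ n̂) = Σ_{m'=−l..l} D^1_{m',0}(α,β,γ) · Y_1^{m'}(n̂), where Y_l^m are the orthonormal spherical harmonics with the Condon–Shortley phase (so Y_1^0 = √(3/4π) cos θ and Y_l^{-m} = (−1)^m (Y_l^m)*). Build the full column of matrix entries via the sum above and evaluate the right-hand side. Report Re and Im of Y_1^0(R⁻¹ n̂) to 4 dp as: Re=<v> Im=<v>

Re=-0.4848 Im=0.0000

Need the full column D^1_{m',0} for m'=−1..1 at α=3.8467, β=1.8833, γ=3.8614.
cos(β/2)=0.588455, sin(β/2)=0.808530
d^1_{-1,0}: single k=1 term ⇒ +0.672859;  D = -0.512411-0.436091i
d^1_{0,0}: k∈[0..1] ⇒ +0.346279 -0.653721 = -0.307442;  D = -0.307442+0.000000i
d^1_{1,0}: single k=0 term ⇒ -0.672859;  D = +0.512411-0.436091i
Y_1^{m'}(θ=1.3784,φ=0.6708) and Σ D·Y over m':
  (-0.5124-0.4361i)·(+0.2656-0.2108i)  (-0.3074+0.0000i)·(+0.0934+0.0000i)  (+0.5124-0.4361i)·(-0.2656-0.2108i)
Y_1^0(R⁻¹ n̂) = -0.484814+0.000000i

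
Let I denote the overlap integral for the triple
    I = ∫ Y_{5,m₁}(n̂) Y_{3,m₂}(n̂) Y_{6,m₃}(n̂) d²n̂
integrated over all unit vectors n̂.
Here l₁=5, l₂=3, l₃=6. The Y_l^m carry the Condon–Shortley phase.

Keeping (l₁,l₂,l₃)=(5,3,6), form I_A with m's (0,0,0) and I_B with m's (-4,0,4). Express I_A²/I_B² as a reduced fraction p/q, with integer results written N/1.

Same 5,3,6: normalisation and zero-m 3j drop out of the ratio.
A: Δ: 2! 8! 4! / 15! → 1/675675; sum: t=0:+1/8640 t=1:−1/2304 t=2:+1/8640 = -7/34560; 3j²(5 3 6; 0 0 0) = Δ·Π!·Σ² = 7/429  (sign -1)
B: Δ: 2! 8! 4! / 15! → 1/675675; sum: t=1:−1/161280 t=2:+1/60480 = 1/96768; 3j²(5 3 6; -4 0 4) = Δ·Π!·Σ² = 15/1001  (sign +1)
I_A²/I_B² = (7/429)/(15/1001) = 49/45

49/45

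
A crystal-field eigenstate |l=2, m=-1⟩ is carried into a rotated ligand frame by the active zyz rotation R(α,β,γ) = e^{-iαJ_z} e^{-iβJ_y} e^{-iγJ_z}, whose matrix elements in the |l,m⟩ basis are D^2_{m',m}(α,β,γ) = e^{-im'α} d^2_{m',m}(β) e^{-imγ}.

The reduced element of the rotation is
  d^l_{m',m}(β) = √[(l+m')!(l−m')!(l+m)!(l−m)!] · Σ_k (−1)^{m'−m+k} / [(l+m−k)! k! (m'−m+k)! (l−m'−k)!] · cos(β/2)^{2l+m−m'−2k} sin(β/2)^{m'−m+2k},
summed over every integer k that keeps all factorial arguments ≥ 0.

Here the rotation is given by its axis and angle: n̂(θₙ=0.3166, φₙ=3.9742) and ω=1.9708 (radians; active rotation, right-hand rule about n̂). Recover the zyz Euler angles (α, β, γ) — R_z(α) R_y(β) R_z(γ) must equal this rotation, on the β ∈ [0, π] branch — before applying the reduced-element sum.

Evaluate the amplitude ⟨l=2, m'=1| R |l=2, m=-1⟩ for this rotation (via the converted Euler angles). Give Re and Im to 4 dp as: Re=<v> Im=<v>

Re=0.0173 Im=0.1831

Axis–angle → zyz. n̂ = (sinθₙcosφₙ, sinθₙsinφₙ, cosθₙ) = (-0.209514, -0.230293, +0.950299), ω = 1.9708.
R = I cosω + sinω [n̂]ₓ + (1−cosω) n̂n̂ᵀ gives
  R = [-0.328431, -0.808243, -0.488749; +0.942321, -0.315734, -0.111096; -0.064522, -0.497046, +0.865322]
β = atan2(√(R₁₃²+R₂₃²), R₃₃) = 0.525004; α = atan2(R₂₃, R₁₃) mod 2π = 3.365101; γ = atan2(R₃₂, −R₃₁) mod 2π = 4.841479
Split into d^2_{1,-1}(β=0.5250) × two z-phases.
c=cos(0.525004/2)=0.965744, s=sin(0.525004/2)=0.259498; N=√[6·1·1·6]=6.000000
k∈{0,1} keeps every argument non-negative
  k=0: (−1)^2·6.0000/(2)·0.9657^2·0.2595^2 = +0.188413
  k=1: (−1)^3·6.0000/(6)·0.9657^0·0.2595^4 = -0.004535
d^2_{1,-1}(0.5250) = +0.188413 -0.004535 = +0.183879
D = (-0.975126+0.221652i)·(+0.183879)·(+0.128732-0.991679i) = +0.017336+0.183060i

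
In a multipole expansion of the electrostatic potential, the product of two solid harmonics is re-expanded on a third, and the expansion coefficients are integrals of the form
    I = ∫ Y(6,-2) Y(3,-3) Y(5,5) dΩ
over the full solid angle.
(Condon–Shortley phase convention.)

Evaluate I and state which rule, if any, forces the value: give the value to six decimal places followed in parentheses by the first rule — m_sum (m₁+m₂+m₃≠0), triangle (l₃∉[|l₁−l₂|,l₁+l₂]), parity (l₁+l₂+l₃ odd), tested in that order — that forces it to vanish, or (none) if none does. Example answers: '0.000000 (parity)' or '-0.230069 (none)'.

-0.036034 (none)

Rules hold: Σm=0, L=14 even, 3≤5≤9.
N = 13·7·11 = 1001
Δ = 4!·8!·2!/15! = 1/675675
Racah Σ t=1..3: t=1:−1/8640 t=2:+1/2304 t=3:−1/8640 = 7/34560
⇒ 3j(6 3 5; 0 0 0)² = 7/429, sgn -1
Racah Σ t=0..0: t=0:+1/1935360 = 1/1935360
⇒ 3j(6 3 5; -2 -3 5)² = 1/1001, sgn +1
4πI² = N·(3j₀)²·(3jₘ)² = 7/429
I = -1·√(0.016317/4π) = -0.03603425
No selection rule forces the value: the integral is nonzero (none).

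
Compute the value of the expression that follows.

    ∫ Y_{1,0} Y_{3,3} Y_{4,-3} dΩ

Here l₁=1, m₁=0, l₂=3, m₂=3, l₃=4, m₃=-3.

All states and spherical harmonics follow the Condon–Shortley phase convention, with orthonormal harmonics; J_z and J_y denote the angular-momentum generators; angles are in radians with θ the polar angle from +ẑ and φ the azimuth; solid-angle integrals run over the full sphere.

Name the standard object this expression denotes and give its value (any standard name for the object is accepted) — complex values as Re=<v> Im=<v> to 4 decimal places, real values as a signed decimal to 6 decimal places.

Gaunt coefficient, -0.162868

This is a Gaunt coefficient — the integral of a triple product of spherical harmonics over the sphere.
m-sum 0 ✓  L=8 even ✓  2≤4≤4 ✓
Π(2lᵢ+1) = 3×7×9 = 189
triangle coeff Δ(1,3,4) = 1/252
Σ_t [0,0]: t=0:+1/36 = 1/36
(3j)²=4/63 [(1 3 4; 0 0 0)], sign=+1
Σ_t [0,0]: t=0:+1/720 = 1/720
(3j)²=1/36 [(1 3 4; 0 3 -3)], sign=-1
⇒ 4πI² = 1/3
I = (-1)√(1/3/(4π)) = -0.16286750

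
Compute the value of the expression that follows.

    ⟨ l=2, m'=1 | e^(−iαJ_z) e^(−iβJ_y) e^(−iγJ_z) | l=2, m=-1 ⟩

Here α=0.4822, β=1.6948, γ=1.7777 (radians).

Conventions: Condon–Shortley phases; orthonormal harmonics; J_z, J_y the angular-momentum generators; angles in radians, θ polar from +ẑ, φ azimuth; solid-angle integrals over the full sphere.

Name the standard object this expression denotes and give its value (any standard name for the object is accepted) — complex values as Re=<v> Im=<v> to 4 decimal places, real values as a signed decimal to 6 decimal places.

This is a Wigner D-matrix element — the rotation-matrix element ⟨l m'| R(α,β,γ) |l m⟩ in the angular-momentum basis.
First d^2_{1,-1}(β=1.6948), then the phase factors e^{-i(1)α} and e^{-i(-1)γ}:
With c≡cos(β/2)=0.661934 and s≡sin(β/2)=0.749562, N=[6·1·1·6]^{1/2}=6.000000
k∈{0,1} keeps every argument non-negative
  k=0: (−1)^2·6.0000/(2)·0.6619^2·0.7496^2 = +0.738526
  k=1: (−1)^3·6.0000/(6)·0.6619^0·0.7496^4 = -0.315668
d^2_{1,-1}(1.6948) = +0.738526 -0.315668 = +0.422859
D = (+0.885977-0.463729i)·(+0.422859)·(-0.205431+0.978672i) = +0.114947+0.406936i

Wigner D-matrix element, Re=0.1149 Im=0.4069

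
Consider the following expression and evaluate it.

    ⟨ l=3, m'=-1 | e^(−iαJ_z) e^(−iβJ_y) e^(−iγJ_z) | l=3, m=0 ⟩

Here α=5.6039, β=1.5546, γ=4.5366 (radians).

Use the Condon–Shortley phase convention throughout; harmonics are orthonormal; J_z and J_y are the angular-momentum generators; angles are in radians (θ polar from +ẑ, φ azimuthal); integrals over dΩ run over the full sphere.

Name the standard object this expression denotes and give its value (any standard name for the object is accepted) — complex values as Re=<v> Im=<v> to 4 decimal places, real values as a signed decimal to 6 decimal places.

Wigner D-matrix element, Re=-0.3364 Im=0.2716

This is a Wigner D-matrix element — the rotation-matrix element ⟨l m'| R(α,β,γ) |l m⟩ in the angular-momentum basis.
First d^3_{-1,0}(β=1.5546), then the phase factors e^{-i(-1)α} and e^{-i(0)γ}:
Half-angle: c=0.712810, s=0.701357. N=√(2·24·6·6)=41.569219
k∈{1,2,3} keeps every argument non-negative
  k=1: (−1)^0·41.5692/(12)·0.7128^5·0.7014^1 = +0.447093
  k=2: (−1)^1·41.5692/(4)·0.7128^3·0.7014^3 = -1.298527
  k=3: (−1)^2·41.5692/(12)·0.7128^1·0.7014^5 = +0.419045
d^3_{-1,0}(1.5546) = +0.447093 -1.298527 +0.419045 = -0.432388
D = (+0.778022-0.628237i)·(-0.432388)·(+1.000000+0.000000i) = -0.336407+0.271642i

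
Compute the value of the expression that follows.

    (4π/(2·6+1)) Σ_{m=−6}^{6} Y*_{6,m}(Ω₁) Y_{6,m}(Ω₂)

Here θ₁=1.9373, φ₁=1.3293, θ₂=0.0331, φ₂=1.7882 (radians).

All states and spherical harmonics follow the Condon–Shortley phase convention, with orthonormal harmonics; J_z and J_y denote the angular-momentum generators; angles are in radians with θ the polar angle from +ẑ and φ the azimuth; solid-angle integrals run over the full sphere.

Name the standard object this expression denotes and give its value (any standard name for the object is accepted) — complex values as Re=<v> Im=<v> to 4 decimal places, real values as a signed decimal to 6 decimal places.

Legendre polynomial (addition theorem), +0.188165

This sum is the spherical-harmonic addition theorem: it equals the Legendre polynomial P_l(cos γ) of the angle γ between the two directions.
Term-by-term m-sum for l=6 (normalisation 4π/13 = 0.966644):
  term(m=-6) = -0.000000-0.000000i   from Y*(Ω₁)=-0.038868+0.317481i, Y(Ω₂)=-0.000000+0.000000i
  term(m=-5) = +0.000000+0.000000i   from Y*(Ω₁)=-0.397539-0.151141i, Y(Ω₂)=-0.000000-0.000000i
  term(m=-4) = -0.000000-0.000000i   from Y*(Ω₁)=+0.063584-0.091988i, Y(Ω₂)=+0.000003-0.000003i
  term(m=-3) = +0.000011-0.000056i   from Y*(Ω₁)=-0.199828-0.225784i, Y(Ω₂)=+0.000114+0.000150i
  term(m=-2) = -0.000753+0.000984i   from Y*(Ω₁)=+0.192900-0.101161i, Y(Ω₂)=-0.005159+0.002396i
  term(m=-1) = -0.022675+0.011203i   from Y*(Ω₁)=-0.055762-0.226396i, Y(Ω₂)=-0.023397-0.105921i
  term(m=+0) = +0.241493+0.000000i   from Y*(Ω₁)=+0.240186-0.000000i, Y(Ω₂)=+1.005440+0.000000i
  term(m=+1) = -0.022675-0.011203i   from Y*(Ω₁)=+0.055762-0.226396i, Y(Ω₂)=+0.023397-0.105921i
  term(m=+2) = -0.000753-0.000984i   from Y*(Ω₁)=+0.192900+0.101161i, Y(Ω₂)=-0.005159-0.002396i
  term(m=+3) = +0.000011+0.000056i   from Y*(Ω₁)=+0.199828-0.225784i, Y(Ω₂)=-0.000114+0.000150i
  term(m=+4) = -0.000000+0.000000i   from Y*(Ω₁)=+0.063584+0.091988i, Y(Ω₂)=+0.000003+0.000003i
  term(m=+5) = +0.000000-0.000000i   from Y*(Ω₁)=+0.397539-0.151141i, Y(Ω₂)=+0.000000-0.000000i
  term(m=+6) = -0.000000+0.000000i   from Y*(Ω₁)=-0.038868-0.317481i, Y(Ω₂)=-0.000000-0.000000i
Σ over m = +0.194658-0.000000i; ×(4π/13) → +0.188165-0.000000i. Real part: 0.188165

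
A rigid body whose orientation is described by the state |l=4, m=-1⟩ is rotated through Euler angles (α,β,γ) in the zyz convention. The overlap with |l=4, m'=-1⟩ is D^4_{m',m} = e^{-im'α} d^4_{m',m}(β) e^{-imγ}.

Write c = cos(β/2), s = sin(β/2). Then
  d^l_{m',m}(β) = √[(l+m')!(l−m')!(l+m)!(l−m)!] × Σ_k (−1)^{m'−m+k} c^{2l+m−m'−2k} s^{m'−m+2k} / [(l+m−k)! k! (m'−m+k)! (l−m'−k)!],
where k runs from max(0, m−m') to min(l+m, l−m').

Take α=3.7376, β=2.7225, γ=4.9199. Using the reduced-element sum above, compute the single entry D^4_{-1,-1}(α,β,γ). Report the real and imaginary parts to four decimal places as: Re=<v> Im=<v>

Re=0.2366 Im=-0.2282

First d^4_{-1,-1}(β=2.7225), then the phase factors e^{-i(-1)α} and e^{-i(-1)γ}:
Half-angle: c=0.208016, s=0.978125. N=√(6·120·6·120)=720.000000
The bounds max(0,m−m')=0 and min(l+m,l−m')=3 give 4 terms
  k=0: (−1)^0·720.0000/(720)·0.2080^8·0.9781^0 = +0.000004
  k=1: (−1)^1·720.0000/(48)·0.2080^6·0.9781^2 = -0.001163
  k=2: (−1)^2·720.0000/(24)·0.2080^4·0.9781^4 = +0.051415
  k=3: (−1)^3·720.0000/(72)·0.2080^2·0.9781^6 = -0.378932
d^4_{-1,-1}(2.7225) = +0.000004 -0.001163 +0.051415 -0.378932 = -0.328677
Phases: e^{-i·(-1)·3.7376}=-0.827583-0.561343i, e^{-i·(-1)·4.9199}=+0.206025-0.978547i ⇒ D=+0.236582-0.228160i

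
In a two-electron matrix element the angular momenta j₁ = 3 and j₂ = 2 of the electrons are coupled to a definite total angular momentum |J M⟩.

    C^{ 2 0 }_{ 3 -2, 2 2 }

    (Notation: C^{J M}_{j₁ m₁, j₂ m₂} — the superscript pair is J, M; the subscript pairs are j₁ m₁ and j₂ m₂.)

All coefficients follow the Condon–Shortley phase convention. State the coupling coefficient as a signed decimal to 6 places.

triangle: 3!·3!·1!/8! = 36/40320
(j±m)!: 1!·5!·4!·0!·2!·2! = 11520
prefactor² = (2J+1)·Δ·N² = 360/7
  k=3: −1/(3!·0!·2!·1!·1!·0!) = -1/12
Σ = -1/12  ⇒  CG² = 360/7·(-1/12)² = 5/14
CG = −√(5/14) = -0.597614

-0.597614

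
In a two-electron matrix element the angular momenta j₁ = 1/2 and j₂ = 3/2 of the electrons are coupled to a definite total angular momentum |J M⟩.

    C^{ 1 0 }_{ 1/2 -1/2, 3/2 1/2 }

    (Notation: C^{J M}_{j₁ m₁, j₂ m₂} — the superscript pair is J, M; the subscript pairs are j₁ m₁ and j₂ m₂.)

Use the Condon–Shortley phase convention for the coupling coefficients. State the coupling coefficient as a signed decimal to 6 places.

-0.707107

√[3·1!0!2!/4! · 0!1!2!1!1!1!] = √(1/2)
  +(−1)^1/∏(1,0,0,1,0,1)! = -1  (running -1)
⟨..|..⟩ = √(1/2)·(-1) = -0.707107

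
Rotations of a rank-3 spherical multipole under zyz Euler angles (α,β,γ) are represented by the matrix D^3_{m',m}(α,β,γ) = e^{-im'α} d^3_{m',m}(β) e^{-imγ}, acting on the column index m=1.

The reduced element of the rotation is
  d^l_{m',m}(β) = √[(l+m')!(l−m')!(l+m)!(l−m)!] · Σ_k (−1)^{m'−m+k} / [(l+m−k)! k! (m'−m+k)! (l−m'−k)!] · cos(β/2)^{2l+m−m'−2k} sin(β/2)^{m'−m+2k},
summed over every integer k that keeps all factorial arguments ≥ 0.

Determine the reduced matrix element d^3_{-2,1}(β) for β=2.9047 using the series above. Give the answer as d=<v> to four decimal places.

d^3_{-2,1}(β=2.9047) via the finite sum:
With c≡cos(β/2)=0.118170 and s≡sin(β/2)=0.992993, N=[1·120·24·2]^{1/2}=75.894664
The bounds max(0,m−m')=3 and min(l+m,l−m')=4 give 2 terms
  k=3: (−1)^0·75.8947/(12)·0.1182^3·0.9930^3 = +0.010218
  k=4: (−1)^1·75.8947/(24)·0.1182^1·0.9930^5 = -0.360776
d^3_{-2,1}(2.9047) = +0.010218 -0.360776 = -0.350557

d=-0.3506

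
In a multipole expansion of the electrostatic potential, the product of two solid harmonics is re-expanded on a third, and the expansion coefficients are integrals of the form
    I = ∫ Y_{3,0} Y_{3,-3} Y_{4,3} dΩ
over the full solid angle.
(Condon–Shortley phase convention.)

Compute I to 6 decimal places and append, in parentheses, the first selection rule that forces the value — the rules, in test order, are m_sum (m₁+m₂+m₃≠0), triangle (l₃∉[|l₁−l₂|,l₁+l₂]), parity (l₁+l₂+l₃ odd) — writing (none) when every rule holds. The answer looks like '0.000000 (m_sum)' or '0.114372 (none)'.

0.203551 (none)

Checks pass: Σm=0; 10 even; l₃=4∈[0,6].
(2·3+1)(2·3+1)(2·4+1) = 441
Δ: 2! 4! 4! / 11! → 1/34650
sum: t=0:+1/72 t=1:−1/16 t=2:+1/72 = -5/144
3j²(3 3 4; 0 0 0) = Δ·Π!·Σ² = 2/77  (sign -1)
sum: t=0:+1/288 = 1/288
3j²(3 3 4; 0 -3 3) = Δ·Π!·Σ² = 1/22  (sign -1)
combine: 4πI² = 441·2/77·1/22 = 63/121
take √, sign +1: I = 0.20355073
No selection rule forces the value: the integral is nonzero (none).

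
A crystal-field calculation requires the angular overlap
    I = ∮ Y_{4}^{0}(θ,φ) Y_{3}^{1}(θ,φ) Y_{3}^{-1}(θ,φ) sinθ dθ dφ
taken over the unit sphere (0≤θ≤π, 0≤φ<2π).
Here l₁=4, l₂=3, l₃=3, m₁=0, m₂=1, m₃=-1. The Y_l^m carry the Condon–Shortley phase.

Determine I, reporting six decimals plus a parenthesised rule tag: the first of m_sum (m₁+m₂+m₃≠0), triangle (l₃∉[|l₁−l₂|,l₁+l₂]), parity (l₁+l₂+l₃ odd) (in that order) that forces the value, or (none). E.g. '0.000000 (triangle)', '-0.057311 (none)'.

Checks pass: Σm=0; 10 even; l₃=3∈[1,7].
(2·4+1)(2·3+1)(2·3+1) = 441
Δ: 4! 4! 2! / 11! → 1/34650
sum: t=1:−1/72 t=2:+1/16 t=3:−1/72 = 5/144
3j²(4 3 3; 0 0 0) = Δ·Π!·Σ² = 2/77  (sign -1)
sum: t=2:+1/32 t=3:−1/36 t=4:+1/1152 = 5/1152
3j²(4 3 3; 0 1 -1) = Δ·Π!·Σ² = 1/1386  (sign +1)
combine: 4πI² = 441·2/77·1/1386 = 1/121
take √, sign -1: I = -0.02564498
No selection rule forces the value: the integral is nonzero (none).

-0.025645 (none)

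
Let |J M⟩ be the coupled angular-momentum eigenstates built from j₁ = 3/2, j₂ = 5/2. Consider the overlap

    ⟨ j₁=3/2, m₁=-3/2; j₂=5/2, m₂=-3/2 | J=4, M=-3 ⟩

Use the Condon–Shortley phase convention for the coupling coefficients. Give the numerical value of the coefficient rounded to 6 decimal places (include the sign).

√[9·0!3!5!/9! · 0!3!1!4!1!7!] = √(12960)
  +(−1)^0/∏(0,0,3,1,0,4)! = 1/144  (running 1/144)
⟨..|..⟩ = √(12960)·(1/144) = +0.790569

+√(5/8) ≈ +0.790569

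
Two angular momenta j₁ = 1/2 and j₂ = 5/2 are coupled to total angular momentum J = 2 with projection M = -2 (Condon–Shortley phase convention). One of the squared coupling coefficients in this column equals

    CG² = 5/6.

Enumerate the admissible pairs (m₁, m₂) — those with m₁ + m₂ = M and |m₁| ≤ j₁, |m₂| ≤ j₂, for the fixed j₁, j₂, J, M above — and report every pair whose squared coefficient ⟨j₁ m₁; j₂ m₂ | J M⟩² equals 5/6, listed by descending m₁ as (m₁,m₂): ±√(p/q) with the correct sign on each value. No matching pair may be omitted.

(1/2,-5/2): +√(5/6)

Admissible pairs with m₁+m₂ = M = -2: (-1/2,-3/2), (1/2,-5/2)
  (m₁,m₂)=(1/2,-5/2): CG² = 5/6, CG = +√(5/6)   ← matches the target
  (m₁,m₂)=(-1/2,-3/2): CG² = 1/6, CG = −√(1/6)
Pairs with CG² = 5/6: (1/2,-5/2): +√(5/6)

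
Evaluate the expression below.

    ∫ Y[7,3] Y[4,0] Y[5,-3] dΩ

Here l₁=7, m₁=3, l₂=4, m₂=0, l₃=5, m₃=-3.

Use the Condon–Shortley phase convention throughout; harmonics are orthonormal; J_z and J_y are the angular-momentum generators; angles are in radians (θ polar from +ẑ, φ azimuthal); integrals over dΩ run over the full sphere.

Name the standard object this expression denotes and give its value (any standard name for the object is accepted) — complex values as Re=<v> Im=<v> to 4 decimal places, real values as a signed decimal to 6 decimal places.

This is a Gaunt coefficient — the integral of a triple product of spherical harmonics over the sphere.
Rules hold: Σm=0, L=16 even, 3≤5≤11.
N = 15·9·11 = 1485
Δ = 6!·8!·2!/17! = 1/6126120
Racah Σ t=2..4: t=2:+1/69120 t=3:−1/20736 t=4:+1/69120 = -1/51840
⇒ 3j(7 4 5; 0 0 0)² = 280/21879, sgn +1
Racah Σ t=2..4: t=2:+1/138240 t=3:−1/181440 t=4:+1/3870720 = 23/11612160
⇒ 3j(7 4 5; 3 0 -3)² = 529/204204, sgn +1
4πI² = N·(3j₀)²·(3jₘ)² = 26450/537251
I = +1·√(0.0492321/4π) = 0.06259207

Gaunt coefficient, +0.062592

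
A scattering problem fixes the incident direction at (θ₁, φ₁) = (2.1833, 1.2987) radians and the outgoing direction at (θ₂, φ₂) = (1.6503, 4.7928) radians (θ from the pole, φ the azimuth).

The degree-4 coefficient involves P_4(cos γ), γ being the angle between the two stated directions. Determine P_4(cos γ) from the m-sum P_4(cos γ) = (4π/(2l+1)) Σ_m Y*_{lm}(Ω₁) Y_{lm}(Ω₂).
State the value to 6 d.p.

-0.393479

Expand P_4 via completeness: Σ_{m} conj(Y_{4,m}) at Ω₁ times Y_{4,m} at Ω₂ —
  m=-4: Y*=(0.092012, -0.175704)  Y=(0.414559, -0.138137)  product (0.013873, -0.085550)
  m=-3: Y*=(0.287202, 0.269984)  Y=(0.023524, 0.095617)  product (-0.019059, 0.033813)
  m=-2: Y*=(-0.251710, 0.152321)  Y=(0.313636, -0.050879)  product (-0.071196, 0.060580)
  m=-1: Y*=(0.041046, 0.147109)  Y=(0.008893, 0.110350)  product (-0.015869, 0.005838)
  m=+0: Y*=(-0.327105, -0.000000)  Y=(0.297487, 0.000000)  product (-0.097309, -0.000000)
  m=+1: Y*=(-0.041046, 0.147109)  Y=(-0.008893, 0.110350)  product (-0.015869, -0.005838)
  m=+2: Y*=(-0.251710, -0.152321)  Y=(0.313636, 0.050879)  product (-0.071196, -0.060580)
  m=+3: Y*=(-0.287202, 0.269984)  Y=(-0.023524, 0.095617)  product (-0.019059, -0.033813)
  m=+4: Y*=(0.092012, 0.175704)  Y=(0.414559, 0.138137)  product (0.013873, 0.085550)
Σ over m = (-0.281809, 0.000000); ×(4π/9) → (-0.393479, 0.000000). Real part: -0.393479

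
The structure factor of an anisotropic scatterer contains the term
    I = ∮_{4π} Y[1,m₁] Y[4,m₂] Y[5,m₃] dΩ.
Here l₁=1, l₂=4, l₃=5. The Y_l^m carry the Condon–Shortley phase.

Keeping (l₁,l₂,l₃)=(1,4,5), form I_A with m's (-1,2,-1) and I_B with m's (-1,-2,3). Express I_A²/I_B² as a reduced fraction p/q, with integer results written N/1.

3/14

l's match ⇒ only the (l;m) 3-j factors differ between A and B.
A: triangle coeff Δ(1,4,5) = 1/495; Σ_t [0,0]: t=0:+1/2880 = 1/2880; (3j)²=2/165 [(1 4 5; -1 2 -1)], sign=+1
B: triangle coeff Δ(1,4,5) = 1/495; Σ_t [0,0]: t=0:+1/2880 = 1/2880; (3j)²=28/495 [(1 4 5; -1 -2 3)], sign=+1
I_A²/I_B² = (2/165)/(28/495) = 3/14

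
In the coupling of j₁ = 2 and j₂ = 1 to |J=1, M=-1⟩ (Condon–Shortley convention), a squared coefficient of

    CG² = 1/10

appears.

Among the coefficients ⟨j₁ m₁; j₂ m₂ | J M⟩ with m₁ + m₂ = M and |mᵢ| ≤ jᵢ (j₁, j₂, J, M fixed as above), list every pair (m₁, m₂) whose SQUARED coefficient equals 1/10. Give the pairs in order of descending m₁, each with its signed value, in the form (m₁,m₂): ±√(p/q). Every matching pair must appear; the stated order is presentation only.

(0,-1): +√(1/10)

Admissible pairs with m₁+m₂ = M = -1: (-2,1), (-1,0), (0,-1)
  (m₁,m₂)=(0,-1): CG² = 1/10, CG = +√(1/10)   ← matches the target
  (m₁,m₂)=(-1,0): CG² = 3/10, CG = −√(3/10)
  (m₁,m₂)=(-2,1): CG² = 3/5, CG = +√(3/5)
Pairs with CG² = 1/10: (0,-1): +√(1/10)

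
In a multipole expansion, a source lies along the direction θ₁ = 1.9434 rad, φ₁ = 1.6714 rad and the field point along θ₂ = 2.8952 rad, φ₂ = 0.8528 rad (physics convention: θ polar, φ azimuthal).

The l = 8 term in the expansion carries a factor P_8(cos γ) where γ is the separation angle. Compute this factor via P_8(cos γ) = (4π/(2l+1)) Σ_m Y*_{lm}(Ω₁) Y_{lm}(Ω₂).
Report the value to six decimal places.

Addition theorem: P_8(cos γ) = (4π/17) Σ_m Y*_{lm}(Ω₁) Y_{lm}(Ω₂), m = −8…8:
  [-8]  conj(Y_{8,-8})(Ω₁) = (0.202336, 0.210357) ; Y_{8,-8}(Ω₂) = (0.000006, -0.000003) ; Δ = (0.000002, 0.000000)
  [-7]  conj(Y_{8,-7})(Ω₁) = (-0.295447, 0.347773) ; Y_{8,-7}(Ω₂) = (-0.000098, -0.000032) ; Δ = (0.000040, -0.000025)
  [-6]  conj(Y_{8,-6})(Ω₁) = (-0.199847, -0.137788) ; Y_{8,-6}(Ω₂) = (0.000409, 0.000955) ; Δ = (0.000050, -0.000247)
  [-5]  conj(Y_{8,-5})(Ω₁) = (-0.101228, 0.183975) ; Y_{8,-5}(Ω₂) = (0.003278, -0.006814) ; Δ = (0.000922, 0.001293)
  [-4]  conj(Y_{8,-4})(Ω₁) = (-0.305457, -0.130015) ; Y_{8,-4}(Ω₂) = (-0.039286, 0.010856) ; Δ = (0.013412, 0.001792)
  [-3]  conj(Y_{8,-3})(Ω₁) = (-0.018273, 0.058695) ; Y_{8,-3}(Ω₂) = (0.133833, 0.088295) ; Δ = (-0.007628, 0.006242)
  [-2]  conj(Y_{8,-2})(Ω₁) = (-0.327528, -0.066805) ; Y_{8,-2}(Ω₂) = (-0.058055, -0.428050) ; Δ = (-0.009581, 0.144077)
  [-1]  conj(Y_{8,-1})(Ω₁) = (0.000279, -0.002759) ; Y_{8,-1}(Ω₂) = (-0.437791, 0.501175) ; Δ = (0.001261, 0.001347)
  [+0]  conj(Y_{8,0})(Ω₁) = (-0.329341, -0.000000) ; Y_{8,0}(Ω₂) = (0.197725, 0.000000) ; Δ = (-0.065119, -0.000000)
  [+1]  conj(Y_{8,1})(Ω₁) = (-0.000279, -0.002759) ; Y_{8,1}(Ω₂) = (0.437791, 0.501175) ; Δ = (0.001261, -0.001347)
  [+2]  conj(Y_{8,2})(Ω₁) = (-0.327528, 0.066805) ; Y_{8,2}(Ω₂) = (-0.058055, 0.428050) ; Δ = (-0.009581, -0.144077)
  [+3]  conj(Y_{8,3})(Ω₁) = (0.018273, 0.058695) ; Y_{8,3}(Ω₂) = (-0.133833, 0.088295) ; Δ = (-0.007628, -0.006242)
  [+4]  conj(Y_{8,4})(Ω₁) = (-0.305457, 0.130015) ; Y_{8,4}(Ω₂) = (-0.039286, -0.010856) ; Δ = (0.013412, -0.001792)
  [+5]  conj(Y_{8,5})(Ω₁) = (0.101228, 0.183975) ; Y_{8,5}(Ω₂) = (-0.003278, -0.006814) ; Δ = (0.000922, -0.001293)
  [+6]  conj(Y_{8,6})(Ω₁) = (-0.199847, 0.137788) ; Y_{8,6}(Ω₂) = (0.000409, -0.000955) ; Δ = (0.000050, 0.000247)
  [+7]  conj(Y_{8,7})(Ω₁) = (0.295447, 0.347773) ; Y_{8,7}(Ω₂) = (0.000098, -0.000032) ; Δ = (0.000040, 0.000025)
  [+8]  conj(Y_{8,8})(Ω₁) = (0.202336, -0.210357) ; Y_{8,8}(Ω₂) = (0.000006, 0.000003) ; Δ = (0.000002, -0.000000)
Total Σ_m = (-0.068166, 0.000000). Multiply by 0.739198: (-0.050388, 0.000000). P_8(cos γ) = -0.050388

-0.050388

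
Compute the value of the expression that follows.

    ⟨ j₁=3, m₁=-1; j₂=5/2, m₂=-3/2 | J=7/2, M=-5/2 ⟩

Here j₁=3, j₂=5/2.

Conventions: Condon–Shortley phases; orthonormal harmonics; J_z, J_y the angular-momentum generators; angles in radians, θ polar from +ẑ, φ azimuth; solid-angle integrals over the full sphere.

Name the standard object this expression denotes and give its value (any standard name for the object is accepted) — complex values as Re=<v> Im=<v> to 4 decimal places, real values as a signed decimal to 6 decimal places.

This is a Clebsch–Gordan (vector-coupling) coefficient.
√[8·2!4!3!/10! · 2!4!1!4!1!6!] = √(18432/35)
  +(−1)^0/∏(0,2,4,1,0,2)! = 1/96  (running 1/96)
  +(−1)^1/∏(1,1,3,0,1,3)! = -1/36  (running -5/288)
⟨..|..⟩ = √(18432/35)·(-5/288) = -0.398410

Clebsch–Gordan coefficient, −√(10/63) ≈ -0.398410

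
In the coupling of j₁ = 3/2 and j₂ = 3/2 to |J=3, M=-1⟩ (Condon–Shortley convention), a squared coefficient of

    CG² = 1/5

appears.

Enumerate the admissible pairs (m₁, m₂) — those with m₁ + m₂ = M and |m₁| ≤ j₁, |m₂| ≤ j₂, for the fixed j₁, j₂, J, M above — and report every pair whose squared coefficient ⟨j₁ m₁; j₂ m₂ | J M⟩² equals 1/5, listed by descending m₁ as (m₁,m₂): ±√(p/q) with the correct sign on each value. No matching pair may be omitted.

(1/2,-3/2): +√(1/5); (-3/2,1/2): +√(1/5)

Admissible pairs with m₁+m₂ = M = -1: (-3/2,1/2), (-1/2,-1/2), (1/2,-3/2)
  (m₁,m₂)=(1/2,-3/2): CG² = 1/5, CG = +√(1/5)   ← matches the target
  (m₁,m₂)=(-1/2,-1/2): CG² = 3/5, CG = +√(3/5)
  (m₁,m₂)=(-3/2,1/2): CG² = 1/5, CG = +√(1/5)   ← matches the target
Pairs with CG² = 1/5: (1/2,-3/2): +√(1/5); (-3/2,1/2): +√(1/5)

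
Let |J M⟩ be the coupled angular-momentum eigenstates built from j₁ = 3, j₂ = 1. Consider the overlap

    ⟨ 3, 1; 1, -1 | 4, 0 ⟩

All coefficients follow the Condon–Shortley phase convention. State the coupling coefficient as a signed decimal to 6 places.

j₁+j₂−J=0  J+j₁−j₂=6  J−j₁+j₂=2  j₁+j₂+J+1=9
(j₁±m₁, j₂±m₂, J±M) = (4,2,0,2,4,4)
P² = 13824/7
sum k=0..0:
  [0] +1/96 = 1/96
S = 1/96
C² = P²·S² = 3/14 ; C = +0.462910

+√(3/14) = +0.462910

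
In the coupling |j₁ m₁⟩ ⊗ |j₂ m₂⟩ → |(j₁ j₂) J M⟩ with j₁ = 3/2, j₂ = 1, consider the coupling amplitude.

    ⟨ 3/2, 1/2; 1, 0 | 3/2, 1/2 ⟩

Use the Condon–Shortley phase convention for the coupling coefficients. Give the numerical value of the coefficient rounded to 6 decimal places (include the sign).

triangle: 1!×2!×1!/5! = 2/120
(j±m)!: 2!×1!×1!×1!×2!×1! = 4
prefactor² = (2J+1)×Δ×N² = 4/15
  k=0: +1/(0!×1!×1!×1!×1!×0!) = 1
  k=1: −1/(1!×0!×0!×0!×2!×1!) = -1/2
Σ = 1/2  ⇒  CG² = 4/15×(1/2)² = 1/15
CG = +√(1/15) = +0.258199

+0.258199  (= +√(1/15))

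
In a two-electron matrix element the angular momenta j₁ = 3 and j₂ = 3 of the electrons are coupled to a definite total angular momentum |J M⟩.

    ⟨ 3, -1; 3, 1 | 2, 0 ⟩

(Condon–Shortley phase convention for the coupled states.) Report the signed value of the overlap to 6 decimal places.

√[5·4!2!2!/9! · 2!4!4!2!2!2!] = √(256/21)
  +(−1)^2/∏(2,2,2,2,0,0)! = 1/16  (running 1/16)
  +(−1)^3/∏(3,1,1,1,1,1)! = -1/6  (running -5/48)
  +(−1)^4/∏(4,0,0,0,2,2)! = 1/96  (running -3/32)
⟨..|..⟩ = √(256/21)·(-3/32) = -0.327327

-0.327327  (= −√(3/28))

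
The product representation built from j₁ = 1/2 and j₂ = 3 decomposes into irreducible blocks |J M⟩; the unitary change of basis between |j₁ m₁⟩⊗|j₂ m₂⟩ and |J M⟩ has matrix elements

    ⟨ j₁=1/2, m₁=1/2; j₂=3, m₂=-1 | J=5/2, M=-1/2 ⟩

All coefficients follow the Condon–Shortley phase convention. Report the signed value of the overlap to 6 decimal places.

triangle: 1!×0!×5!/7! = 120/5040
(j±m)!: 1!×0!×2!×4!×2!×3! = 576
prefactor² = (2J+1)×Δ×N² = 576/7
  k=0: +1/(0!×1!×0!×2!×0!×3!) = 1/12
Σ = 1/12  ⇒  CG² = 576/7×(1/12)² = 4/7
CG = +√(4/7) = +0.755929

+√(4/7) = +0.755929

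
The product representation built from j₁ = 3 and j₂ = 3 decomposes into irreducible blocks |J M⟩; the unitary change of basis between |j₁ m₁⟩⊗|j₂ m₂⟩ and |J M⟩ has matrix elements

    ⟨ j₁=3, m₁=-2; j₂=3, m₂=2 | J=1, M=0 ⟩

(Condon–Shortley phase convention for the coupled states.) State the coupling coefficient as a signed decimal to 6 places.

+0.377964

√[3·5!1!1!/8! · 1!5!5!1!1!1!] = √(900/7)
  +(−1)^4/∏(4,1,1,1,0,0)! = 1/24  (running 1/24)
  +(−1)^5/∏(5,0,0,0,1,1)! = -1/120  (running 1/30)
⟨..|..⟩ = √(900/7)·(1/30) = +0.377964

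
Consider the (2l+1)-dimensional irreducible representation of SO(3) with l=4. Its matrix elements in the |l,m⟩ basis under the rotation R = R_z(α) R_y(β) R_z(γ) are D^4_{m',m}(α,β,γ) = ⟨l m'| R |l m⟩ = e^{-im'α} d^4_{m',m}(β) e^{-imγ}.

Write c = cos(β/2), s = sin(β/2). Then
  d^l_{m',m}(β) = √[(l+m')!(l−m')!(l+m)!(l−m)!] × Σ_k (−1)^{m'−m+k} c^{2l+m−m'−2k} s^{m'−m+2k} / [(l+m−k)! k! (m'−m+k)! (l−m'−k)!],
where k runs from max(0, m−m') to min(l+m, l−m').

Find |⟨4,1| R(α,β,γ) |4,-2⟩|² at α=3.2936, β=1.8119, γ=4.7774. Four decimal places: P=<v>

P=0.1587

D^4_{1,-2}(3.2936,1.8119,4.7774) = e^{-i·1·3.2936}·d^4_{1,-2}(1.8119)·e^{-i·-2·4.7774}. Compute d first:
Half-angle: c=0.616938, s=0.787012. N=√(120·6·2·720)=1018.233765
k∈{0,1,2} keeps every argument non-negative
  k=0: (−1)^3·1018.2338/(72)·0.6169^5·0.7870^3 = -0.616122
  k=1: (−1)^4·1018.2338/(48)·0.6169^3·0.7870^5 = +1.503962
  k=2: (−1)^5·1018.2338/(240)·0.6169^1·0.7870^7 = -0.489492
d^4_{1,-2}(1.8119) = -0.616122 +1.503962 -0.489492 = +0.398348
|D^4_{1,-2}|² = |d^4_{1,-2}(β)|² = (+0.398348)² = 0.158681 (the z-rotation phases have unit modulus)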